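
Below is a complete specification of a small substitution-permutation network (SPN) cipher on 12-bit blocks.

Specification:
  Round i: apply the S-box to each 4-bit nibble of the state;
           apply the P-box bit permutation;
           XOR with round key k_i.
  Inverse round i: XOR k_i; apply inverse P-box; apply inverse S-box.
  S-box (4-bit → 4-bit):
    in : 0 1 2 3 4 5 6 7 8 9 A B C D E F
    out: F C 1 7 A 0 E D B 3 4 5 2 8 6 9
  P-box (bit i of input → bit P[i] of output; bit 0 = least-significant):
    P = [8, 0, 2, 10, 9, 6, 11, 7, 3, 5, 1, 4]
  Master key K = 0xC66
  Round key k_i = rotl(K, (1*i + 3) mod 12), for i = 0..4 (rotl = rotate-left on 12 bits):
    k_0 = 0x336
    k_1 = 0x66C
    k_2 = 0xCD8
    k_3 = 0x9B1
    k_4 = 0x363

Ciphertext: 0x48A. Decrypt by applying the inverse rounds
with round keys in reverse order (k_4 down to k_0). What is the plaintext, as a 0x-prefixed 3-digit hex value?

0x503

s_0 = ciphertext = 0x48A
s_1 = InvRound(s_0, k_4) = 0x988
s_2 = InvRound(s_1, k_3) = 0x85C
s_3 = InvRound(s_2, k_2) = 0x5D1
s_4 = InvRound(s_3, k_1) = 0x8F3
s_5 = InvRound(s_4, k_0) = 0x503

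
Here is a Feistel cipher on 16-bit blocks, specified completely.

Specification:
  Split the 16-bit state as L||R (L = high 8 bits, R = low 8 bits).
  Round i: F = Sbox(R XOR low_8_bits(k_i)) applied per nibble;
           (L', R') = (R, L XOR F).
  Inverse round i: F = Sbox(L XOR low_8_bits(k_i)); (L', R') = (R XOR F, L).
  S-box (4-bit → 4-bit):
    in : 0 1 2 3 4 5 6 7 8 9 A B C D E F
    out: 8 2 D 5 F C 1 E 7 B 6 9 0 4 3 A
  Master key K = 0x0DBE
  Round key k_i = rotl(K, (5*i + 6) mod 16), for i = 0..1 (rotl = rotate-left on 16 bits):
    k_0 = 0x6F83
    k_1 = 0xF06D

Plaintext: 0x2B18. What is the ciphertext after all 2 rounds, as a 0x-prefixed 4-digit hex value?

s_0 = plaintext = 0x2B18
s_1 = Round(s_0, k_0) = 0x1892
s_2 = Round(s_1, k_1) = 0x92B2

0x92B2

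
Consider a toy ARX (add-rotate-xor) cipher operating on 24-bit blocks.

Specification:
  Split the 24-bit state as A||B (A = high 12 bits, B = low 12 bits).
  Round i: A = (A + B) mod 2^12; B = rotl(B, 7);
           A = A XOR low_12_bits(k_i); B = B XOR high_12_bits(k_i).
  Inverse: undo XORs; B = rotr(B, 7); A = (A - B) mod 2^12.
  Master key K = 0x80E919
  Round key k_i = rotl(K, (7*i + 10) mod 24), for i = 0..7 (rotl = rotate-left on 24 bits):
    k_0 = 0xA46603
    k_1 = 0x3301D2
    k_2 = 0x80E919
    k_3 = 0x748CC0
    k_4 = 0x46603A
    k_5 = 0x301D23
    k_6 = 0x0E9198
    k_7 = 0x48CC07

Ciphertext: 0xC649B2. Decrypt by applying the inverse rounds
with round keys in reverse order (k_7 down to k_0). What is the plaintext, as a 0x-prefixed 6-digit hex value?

0x1FB301

s_0 = ciphertext = 0xC649B2
s_1 = InvRound(s_0, k_7) = 0x8897DA
s_2 = InvRound(s_1, k_6) = 0x2A366E
s_3 = InvRound(s_2, k_5) = 0x196DEA
s_4 = InvRound(s_3, k_4) = 0x019193
s_5 = InvRound(s_4, k_3) = 0x16CB6D
s_6 = InvRound(s_5, k_2) = 0xC0FC66
s_7 = InvRound(s_6, k_1) = 0x2FFADE
s_8 = InvRound(s_7, k_0) = 0x1FB301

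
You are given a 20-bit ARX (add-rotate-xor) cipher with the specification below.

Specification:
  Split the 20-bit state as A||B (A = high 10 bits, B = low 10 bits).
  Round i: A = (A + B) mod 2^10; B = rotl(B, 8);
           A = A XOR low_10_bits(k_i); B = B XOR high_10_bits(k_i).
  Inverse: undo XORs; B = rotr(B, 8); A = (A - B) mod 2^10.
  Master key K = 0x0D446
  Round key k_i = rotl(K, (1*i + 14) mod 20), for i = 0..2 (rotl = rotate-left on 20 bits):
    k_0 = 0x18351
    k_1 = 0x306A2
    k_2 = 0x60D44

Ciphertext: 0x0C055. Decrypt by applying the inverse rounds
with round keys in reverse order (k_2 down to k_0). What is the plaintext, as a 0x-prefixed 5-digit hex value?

s_0 = ciphertext = 0x0C055
s_1 = InvRound(s_0, k_2) = 0x86F59
s_2 = InvRound(s_1, k_1) = 0x95A63
s_3 = InvRound(s_2, k_0) = 0x3E40E

0x3E40E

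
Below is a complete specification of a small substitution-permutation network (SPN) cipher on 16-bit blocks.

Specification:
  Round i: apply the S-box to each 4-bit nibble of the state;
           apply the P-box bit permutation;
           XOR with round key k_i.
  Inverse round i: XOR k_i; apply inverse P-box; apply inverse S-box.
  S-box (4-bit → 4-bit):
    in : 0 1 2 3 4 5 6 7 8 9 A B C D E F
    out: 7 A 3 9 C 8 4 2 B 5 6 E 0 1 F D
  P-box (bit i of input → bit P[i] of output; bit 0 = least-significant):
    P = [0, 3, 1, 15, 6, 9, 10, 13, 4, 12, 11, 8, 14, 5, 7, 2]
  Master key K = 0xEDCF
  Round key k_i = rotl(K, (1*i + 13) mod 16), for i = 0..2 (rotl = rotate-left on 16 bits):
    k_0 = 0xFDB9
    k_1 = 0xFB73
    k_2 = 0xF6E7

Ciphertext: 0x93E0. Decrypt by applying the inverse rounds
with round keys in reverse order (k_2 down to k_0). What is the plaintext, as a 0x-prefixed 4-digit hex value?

s_0 = ciphertext = 0x93E0
s_1 = InvRound(s_0, k_2) = 0x3549
s_2 = InvRound(s_1, k_1) = 0x29AB
s_3 = InvRound(s_2, k_0) = 0xD264

0xD264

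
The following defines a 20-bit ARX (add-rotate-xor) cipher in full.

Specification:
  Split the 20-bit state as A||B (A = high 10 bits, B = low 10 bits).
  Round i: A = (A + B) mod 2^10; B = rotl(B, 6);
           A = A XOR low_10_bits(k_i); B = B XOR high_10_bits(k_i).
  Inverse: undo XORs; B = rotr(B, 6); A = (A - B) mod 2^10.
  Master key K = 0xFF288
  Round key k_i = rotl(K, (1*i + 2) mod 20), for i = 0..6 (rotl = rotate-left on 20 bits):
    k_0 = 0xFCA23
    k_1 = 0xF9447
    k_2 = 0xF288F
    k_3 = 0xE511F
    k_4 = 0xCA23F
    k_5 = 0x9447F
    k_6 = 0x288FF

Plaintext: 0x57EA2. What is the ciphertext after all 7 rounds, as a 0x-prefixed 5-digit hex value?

s_0 = plaintext = 0x57EA2
s_1 = Round(s_0, k_0) = 0x88B58
s_2 = Round(s_1, k_1) = 0x4F5D0
s_3 = Round(s_2, k_2) = 0xE0BD7
s_4 = Round(s_3, k_3) = 0x91A69
s_5 = Round(s_4, k_4) = 0xA414E
s_6 = Round(s_5, k_5) = 0xE85C5
s_7 = Round(s_6, k_6) = 0x665FE

0x665FE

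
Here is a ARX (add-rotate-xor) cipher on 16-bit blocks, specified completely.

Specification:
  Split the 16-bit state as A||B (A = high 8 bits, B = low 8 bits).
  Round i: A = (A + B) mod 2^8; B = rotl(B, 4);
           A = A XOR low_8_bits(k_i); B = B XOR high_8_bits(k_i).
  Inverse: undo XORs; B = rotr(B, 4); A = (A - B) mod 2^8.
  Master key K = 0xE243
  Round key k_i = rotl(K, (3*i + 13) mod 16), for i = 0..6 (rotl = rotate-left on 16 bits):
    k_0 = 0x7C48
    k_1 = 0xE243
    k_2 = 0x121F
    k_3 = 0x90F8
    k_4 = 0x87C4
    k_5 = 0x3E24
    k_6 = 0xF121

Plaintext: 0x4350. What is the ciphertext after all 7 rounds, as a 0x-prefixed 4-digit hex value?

s_0 = plaintext = 0x4350
s_1 = Round(s_0, k_0) = 0xDB79
s_2 = Round(s_1, k_1) = 0x1775
s_3 = Round(s_2, k_2) = 0x9345
s_4 = Round(s_3, k_3) = 0x20C4
s_5 = Round(s_4, k_4) = 0x20CB
s_6 = Round(s_5, k_5) = 0xCF82
s_7 = Round(s_6, k_6) = 0x70D9

0x70D9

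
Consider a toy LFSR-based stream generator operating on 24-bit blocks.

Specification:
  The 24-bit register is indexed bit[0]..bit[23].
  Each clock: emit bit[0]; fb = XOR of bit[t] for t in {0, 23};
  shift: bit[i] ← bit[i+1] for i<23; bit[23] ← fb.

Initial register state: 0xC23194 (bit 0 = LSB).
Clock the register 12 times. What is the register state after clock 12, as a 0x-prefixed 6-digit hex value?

0xF73C23

reg_0 = 0xC23194
clock 1: out=0, reg = 0xE118CA
clock 2: out=0, reg = 0xF08C65
clock 3: out=1, reg = 0x784632
clock 4: out=0, reg = 0x3C2319
clock 5: out=1, reg = 0x9E118C
clock 6: out=0, reg = 0xCF08C6
clock 7: out=0, reg = 0xE78463
clock 8: out=1, reg = 0x73C231
clock 9: out=1, reg = 0xB9E118
clock 10: out=0, reg = 0xDCF08C
clock 11: out=0, reg = 0xEE7846
clock 12: out=0, reg = 0xF73C23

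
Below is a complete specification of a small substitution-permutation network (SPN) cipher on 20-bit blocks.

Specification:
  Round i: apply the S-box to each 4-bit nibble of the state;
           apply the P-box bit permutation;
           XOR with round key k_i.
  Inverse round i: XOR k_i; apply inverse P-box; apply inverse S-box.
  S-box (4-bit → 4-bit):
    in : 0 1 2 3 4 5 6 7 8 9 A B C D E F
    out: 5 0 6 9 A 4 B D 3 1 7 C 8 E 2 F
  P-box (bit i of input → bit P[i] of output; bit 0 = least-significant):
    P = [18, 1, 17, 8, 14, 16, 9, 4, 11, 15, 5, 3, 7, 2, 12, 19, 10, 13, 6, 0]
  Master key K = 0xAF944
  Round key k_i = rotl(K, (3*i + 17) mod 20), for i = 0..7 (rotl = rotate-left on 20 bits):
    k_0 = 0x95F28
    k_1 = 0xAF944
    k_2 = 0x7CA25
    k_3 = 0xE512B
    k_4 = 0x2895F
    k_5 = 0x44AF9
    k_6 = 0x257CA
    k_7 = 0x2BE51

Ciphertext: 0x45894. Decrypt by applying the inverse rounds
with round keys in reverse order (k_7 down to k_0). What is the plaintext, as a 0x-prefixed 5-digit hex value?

0x78CB6

s_0 = ciphertext = 0x45894
s_1 = InvRound(s_0, k_7) = 0xF8E00
s_2 = InvRound(s_1, k_6) = 0x57686
s_3 = InvRound(s_2, k_5) = 0xF274E
s_4 = InvRound(s_3, k_4) = 0x6C8D9
s_5 = InvRound(s_4, k_3) = 0x57AC4
s_6 = InvRound(s_5, k_2) = 0xD0215
s_7 = InvRound(s_6, k_1) = 0xD58F7
s_8 = InvRound(s_7, k_0) = 0x78CB6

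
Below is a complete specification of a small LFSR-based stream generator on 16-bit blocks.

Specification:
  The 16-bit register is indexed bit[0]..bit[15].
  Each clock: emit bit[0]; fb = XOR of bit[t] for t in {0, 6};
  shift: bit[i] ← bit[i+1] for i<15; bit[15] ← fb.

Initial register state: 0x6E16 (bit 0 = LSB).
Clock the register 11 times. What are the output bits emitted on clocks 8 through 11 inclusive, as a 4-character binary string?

reg_0 = 0x6E16
clock 1: out=0, reg = 0x370B
clock 2: out=1, reg = 0x9B85
clock 3: out=1, reg = 0xCDC2
clock 4: out=0, reg = 0xE6E1
clock 5: out=1, reg = 0x7370
clock 6: out=0, reg = 0xB9B8
clock 7: out=0, reg = 0x5CDC
clock 8: out=0, reg = 0xAE6E
clock 9: out=0, reg = 0xD737
clock 10: out=1, reg = 0xEB9B
clock 11: out=1, reg = 0xF5CD

0011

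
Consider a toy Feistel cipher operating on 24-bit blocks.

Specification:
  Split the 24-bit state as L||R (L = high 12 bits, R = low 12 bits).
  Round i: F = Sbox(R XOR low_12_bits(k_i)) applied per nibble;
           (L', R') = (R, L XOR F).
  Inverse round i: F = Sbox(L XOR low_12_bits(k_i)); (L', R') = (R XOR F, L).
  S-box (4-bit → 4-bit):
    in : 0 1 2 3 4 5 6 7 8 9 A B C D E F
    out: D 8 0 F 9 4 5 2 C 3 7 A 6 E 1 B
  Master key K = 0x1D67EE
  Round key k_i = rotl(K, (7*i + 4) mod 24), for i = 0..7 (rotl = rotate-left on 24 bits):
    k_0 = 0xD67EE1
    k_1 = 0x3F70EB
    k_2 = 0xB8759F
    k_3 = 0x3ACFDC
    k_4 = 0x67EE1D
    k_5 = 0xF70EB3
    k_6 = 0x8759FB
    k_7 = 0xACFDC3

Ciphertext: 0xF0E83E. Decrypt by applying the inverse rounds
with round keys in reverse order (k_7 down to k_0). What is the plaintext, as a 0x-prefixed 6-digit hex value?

s_0 = ciphertext = 0xF0E83E
s_1 = InvRound(s_0, k_7) = 0x850F0E
s_2 = InvRound(s_1, k_6) = 0x774850
s_3 = InvRound(s_2, k_5) = 0xB32774
s_4 = InvRound(s_3, k_4) = 0x37FB32
s_5 = InvRound(s_4, k_3) = 0xD4D37F
s_6 = InvRound(s_5, k_2) = 0xF9FD4D
s_7 = InvRound(s_6, k_1) = 0x664F9F
s_8 = InvRound(s_7, k_0) = 0x35B664

0x35B664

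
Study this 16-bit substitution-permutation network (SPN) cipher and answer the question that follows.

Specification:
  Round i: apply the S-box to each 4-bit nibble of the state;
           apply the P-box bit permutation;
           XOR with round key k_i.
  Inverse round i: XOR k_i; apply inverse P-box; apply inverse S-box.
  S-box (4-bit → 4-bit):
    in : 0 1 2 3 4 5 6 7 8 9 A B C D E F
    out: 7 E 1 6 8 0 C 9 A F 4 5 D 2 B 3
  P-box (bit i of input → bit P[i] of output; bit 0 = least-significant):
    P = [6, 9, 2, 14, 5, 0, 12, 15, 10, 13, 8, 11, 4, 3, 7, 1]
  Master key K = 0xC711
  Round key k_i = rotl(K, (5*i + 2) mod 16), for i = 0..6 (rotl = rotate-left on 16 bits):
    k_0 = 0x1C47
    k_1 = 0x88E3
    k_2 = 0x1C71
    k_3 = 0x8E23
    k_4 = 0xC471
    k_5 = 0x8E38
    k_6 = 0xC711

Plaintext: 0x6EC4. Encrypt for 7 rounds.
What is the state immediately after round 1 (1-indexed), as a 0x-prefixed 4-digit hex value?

s_0 = plaintext = 0x6EC4
s_1 = Round(s_0, k_0) = 0xE0E5
s_2 = Round(s_1, k_1) = 0x2DD8
s_3 = Round(s_2, k_2) = 0x7E60
s_4 = Round(s_3, k_3) = 0x3075
s_5 = Round(s_4, k_4) = 0x61D9
s_6 = Round(s_5, k_5) = 0xE5FF
s_7 = Round(s_6, k_6) = 0xC56A

0xE0E5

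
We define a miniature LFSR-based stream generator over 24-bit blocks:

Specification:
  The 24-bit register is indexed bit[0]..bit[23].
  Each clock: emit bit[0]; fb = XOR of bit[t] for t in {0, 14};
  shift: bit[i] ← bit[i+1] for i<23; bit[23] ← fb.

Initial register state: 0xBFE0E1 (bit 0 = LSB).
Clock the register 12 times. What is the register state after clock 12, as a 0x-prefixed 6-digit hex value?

0xA1EBFE

reg_0 = 0xBFE0E1
clock 1: out=1, reg = 0x5FF070
clock 2: out=0, reg = 0xAFF838
clock 3: out=0, reg = 0xD7FC1C
clock 4: out=0, reg = 0xEBFE0E
clock 5: out=0, reg = 0xF5FF07
clock 6: out=1, reg = 0x7AFF83
clock 7: out=1, reg = 0x3D7FC1
clock 8: out=1, reg = 0x1EBFE0
clock 9: out=0, reg = 0x0F5FF0
clock 10: out=0, reg = 0x87AFF8
clock 11: out=0, reg = 0x43D7FC
clock 12: out=0, reg = 0xA1EBFE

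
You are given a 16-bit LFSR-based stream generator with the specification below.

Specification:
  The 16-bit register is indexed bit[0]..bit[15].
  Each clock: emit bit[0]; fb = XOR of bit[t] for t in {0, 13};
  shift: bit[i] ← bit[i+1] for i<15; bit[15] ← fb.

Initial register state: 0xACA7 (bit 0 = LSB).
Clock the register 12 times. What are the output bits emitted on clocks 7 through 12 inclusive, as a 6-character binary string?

010011

reg_0 = 0xACA7
clock 1: out=1, reg = 0x5653
clock 2: out=1, reg = 0xAB29
clock 3: out=1, reg = 0x5594
clock 4: out=0, reg = 0x2ACA
clock 5: out=0, reg = 0x9565
clock 6: out=1, reg = 0xCAB2
clock 7: out=0, reg = 0x6559
clock 8: out=1, reg = 0x32AC
clock 9: out=0, reg = 0x9956
clock 10: out=0, reg = 0x4CAB
clock 11: out=1, reg = 0xA655
clock 12: out=1, reg = 0x532A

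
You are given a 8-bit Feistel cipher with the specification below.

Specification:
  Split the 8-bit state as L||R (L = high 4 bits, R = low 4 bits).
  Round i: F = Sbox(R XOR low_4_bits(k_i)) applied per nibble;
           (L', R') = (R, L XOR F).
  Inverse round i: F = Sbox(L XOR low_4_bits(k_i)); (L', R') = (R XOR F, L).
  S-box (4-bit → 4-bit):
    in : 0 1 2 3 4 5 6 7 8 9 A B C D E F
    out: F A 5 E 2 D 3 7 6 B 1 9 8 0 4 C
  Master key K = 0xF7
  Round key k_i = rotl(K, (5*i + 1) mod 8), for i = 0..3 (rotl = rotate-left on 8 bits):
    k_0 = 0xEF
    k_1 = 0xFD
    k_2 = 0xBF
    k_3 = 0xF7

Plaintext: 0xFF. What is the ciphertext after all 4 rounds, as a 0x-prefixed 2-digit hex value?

s_0 = plaintext = 0xFF
s_1 = Round(s_0, k_0) = 0xF0
s_2 = Round(s_1, k_1) = 0x0F
s_3 = Round(s_2, k_2) = 0xFF
s_4 = Round(s_3, k_3) = 0xF9

0xF9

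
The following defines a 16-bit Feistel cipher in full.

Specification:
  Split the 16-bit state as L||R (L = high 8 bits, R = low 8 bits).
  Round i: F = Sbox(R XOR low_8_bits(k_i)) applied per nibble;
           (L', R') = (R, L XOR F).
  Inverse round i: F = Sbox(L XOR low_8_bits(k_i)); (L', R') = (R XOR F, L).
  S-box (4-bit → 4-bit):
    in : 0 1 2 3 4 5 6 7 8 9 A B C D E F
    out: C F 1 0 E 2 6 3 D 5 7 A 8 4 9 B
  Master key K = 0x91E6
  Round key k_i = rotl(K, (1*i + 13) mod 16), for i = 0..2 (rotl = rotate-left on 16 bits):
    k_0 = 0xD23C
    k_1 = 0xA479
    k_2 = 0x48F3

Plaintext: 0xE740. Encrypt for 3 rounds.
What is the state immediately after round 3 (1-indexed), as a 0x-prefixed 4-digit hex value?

s_0 = plaintext = 0xE740
s_1 = Round(s_0, k_0) = 0x40DF
s_2 = Round(s_1, k_1) = 0xDF36
s_3 = Round(s_2, k_2) = 0x365D

0x365D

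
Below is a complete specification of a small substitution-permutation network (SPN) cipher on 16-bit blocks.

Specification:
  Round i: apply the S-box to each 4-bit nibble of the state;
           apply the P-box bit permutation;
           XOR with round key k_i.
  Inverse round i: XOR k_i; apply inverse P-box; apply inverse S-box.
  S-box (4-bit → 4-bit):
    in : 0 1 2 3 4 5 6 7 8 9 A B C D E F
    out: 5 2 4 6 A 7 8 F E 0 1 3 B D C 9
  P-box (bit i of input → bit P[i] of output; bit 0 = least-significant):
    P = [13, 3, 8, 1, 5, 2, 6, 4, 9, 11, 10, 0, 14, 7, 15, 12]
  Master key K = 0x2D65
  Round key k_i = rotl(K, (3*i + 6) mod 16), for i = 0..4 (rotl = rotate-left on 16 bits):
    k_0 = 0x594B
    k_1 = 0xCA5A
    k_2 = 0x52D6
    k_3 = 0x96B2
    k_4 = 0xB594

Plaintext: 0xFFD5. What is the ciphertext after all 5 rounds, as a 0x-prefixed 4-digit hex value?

0xFFF2

s_0 = plaintext = 0xFFD5
s_1 = Round(s_0, k_0) = 0x2A32
s_2 = Round(s_1, k_1) = 0x491E
s_3 = Round(s_2, k_2) = 0x4350
s_4 = Round(s_3, k_3) = 0xAB56
s_5 = Round(s_4, k_4) = 0xFFF2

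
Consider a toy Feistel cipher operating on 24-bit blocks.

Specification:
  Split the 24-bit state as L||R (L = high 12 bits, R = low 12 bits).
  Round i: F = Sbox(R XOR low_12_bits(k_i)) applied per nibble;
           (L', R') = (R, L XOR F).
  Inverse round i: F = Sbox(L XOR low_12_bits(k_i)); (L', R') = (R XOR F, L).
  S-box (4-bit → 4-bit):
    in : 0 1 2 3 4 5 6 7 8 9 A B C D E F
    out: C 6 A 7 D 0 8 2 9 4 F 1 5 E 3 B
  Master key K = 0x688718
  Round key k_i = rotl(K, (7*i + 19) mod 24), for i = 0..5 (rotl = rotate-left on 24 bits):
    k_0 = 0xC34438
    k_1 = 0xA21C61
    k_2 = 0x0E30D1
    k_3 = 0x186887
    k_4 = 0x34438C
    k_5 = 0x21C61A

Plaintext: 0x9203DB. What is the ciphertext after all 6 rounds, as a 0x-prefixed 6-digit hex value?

s_0 = plaintext = 0x9203DB
s_1 = Round(s_0, k_0) = 0x3DBB17
s_2 = Round(s_1, k_1) = 0xB171F3
s_3 = Round(s_2, k_2) = 0x1F3DBD
s_4 = Round(s_3, k_3) = 0xDBD18C
s_5 = Round(s_4, k_4) = 0x18C771
s_6 = Round(s_5, k_5) = 0x77170D

0x77170D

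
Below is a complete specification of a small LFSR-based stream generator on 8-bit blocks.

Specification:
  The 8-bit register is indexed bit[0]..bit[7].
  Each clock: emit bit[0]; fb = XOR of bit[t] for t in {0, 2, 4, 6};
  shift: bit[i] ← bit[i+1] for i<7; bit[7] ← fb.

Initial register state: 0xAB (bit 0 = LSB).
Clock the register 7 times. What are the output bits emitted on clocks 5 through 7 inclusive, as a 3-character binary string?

010

reg_0 = 0xAB
clock 1: out=1, reg = 0xD5
clock 2: out=1, reg = 0x6A
clock 3: out=0, reg = 0xB5
clock 4: out=1, reg = 0xDA
clock 5: out=0, reg = 0x6D
clock 6: out=1, reg = 0xB6
clock 7: out=0, reg = 0x5B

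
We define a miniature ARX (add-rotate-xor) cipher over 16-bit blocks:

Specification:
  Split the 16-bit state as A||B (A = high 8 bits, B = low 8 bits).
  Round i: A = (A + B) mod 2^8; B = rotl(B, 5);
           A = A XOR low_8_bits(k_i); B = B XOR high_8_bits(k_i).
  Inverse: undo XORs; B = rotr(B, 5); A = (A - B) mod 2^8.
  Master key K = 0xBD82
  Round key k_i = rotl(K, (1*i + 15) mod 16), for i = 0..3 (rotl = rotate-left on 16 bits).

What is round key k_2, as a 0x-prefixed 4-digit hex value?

K = 0xBD82
k_0 = rotl(K, (1*0+15) mod 16) = rotl(K, 15) = 0x5EC1
k_1 = rotl(K, (1*1+15) mod 16) = rotl(K, 0) = 0xBD82
k_2 = rotl(K, (1*2+15) mod 16) = rotl(K, 1) = 0x7B05

0x7B05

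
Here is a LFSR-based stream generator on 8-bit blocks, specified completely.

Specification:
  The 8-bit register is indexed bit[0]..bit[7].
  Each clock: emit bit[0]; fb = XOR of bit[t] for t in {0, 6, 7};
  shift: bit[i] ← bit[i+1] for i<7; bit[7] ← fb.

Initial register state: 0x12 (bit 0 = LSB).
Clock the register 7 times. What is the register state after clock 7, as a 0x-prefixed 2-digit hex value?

reg_0 = 0x12
clock 1: out=0, reg = 0x09
clock 2: out=1, reg = 0x84
clock 3: out=0, reg = 0xC2
clock 4: out=0, reg = 0x61
clock 5: out=1, reg = 0x30
clock 6: out=0, reg = 0x18
clock 7: out=0, reg = 0x0C

0x0C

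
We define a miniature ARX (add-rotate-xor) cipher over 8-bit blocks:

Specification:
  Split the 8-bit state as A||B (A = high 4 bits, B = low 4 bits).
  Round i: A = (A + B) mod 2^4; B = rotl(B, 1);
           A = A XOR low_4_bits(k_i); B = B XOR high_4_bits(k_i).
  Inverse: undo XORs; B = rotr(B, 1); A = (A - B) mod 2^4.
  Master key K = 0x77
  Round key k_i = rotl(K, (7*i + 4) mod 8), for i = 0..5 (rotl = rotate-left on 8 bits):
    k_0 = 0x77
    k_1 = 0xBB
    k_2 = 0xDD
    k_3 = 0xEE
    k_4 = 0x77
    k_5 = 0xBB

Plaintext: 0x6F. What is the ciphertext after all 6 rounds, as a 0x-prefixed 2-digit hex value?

s_0 = plaintext = 0x6F
s_1 = Round(s_0, k_0) = 0x28
s_2 = Round(s_1, k_1) = 0x1A
s_3 = Round(s_2, k_2) = 0x68
s_4 = Round(s_3, k_3) = 0x0F
s_5 = Round(s_4, k_4) = 0x88
s_6 = Round(s_5, k_5) = 0xBA

0xBA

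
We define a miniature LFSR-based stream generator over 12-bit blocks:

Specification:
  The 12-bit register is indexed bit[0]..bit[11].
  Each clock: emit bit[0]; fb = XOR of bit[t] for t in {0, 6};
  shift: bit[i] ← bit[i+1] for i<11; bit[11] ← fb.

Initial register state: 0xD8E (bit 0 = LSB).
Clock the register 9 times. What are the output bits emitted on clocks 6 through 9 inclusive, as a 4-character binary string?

0011

reg_0 = 0xD8E
clock 1: out=0, reg = 0x6C7
clock 2: out=1, reg = 0x363
clock 3: out=1, reg = 0x1B1
clock 4: out=1, reg = 0x8D8
clock 5: out=0, reg = 0xC6C
clock 6: out=0, reg = 0xE36
clock 7: out=0, reg = 0x71B
clock 8: out=1, reg = 0xB8D
clock 9: out=1, reg = 0xDC6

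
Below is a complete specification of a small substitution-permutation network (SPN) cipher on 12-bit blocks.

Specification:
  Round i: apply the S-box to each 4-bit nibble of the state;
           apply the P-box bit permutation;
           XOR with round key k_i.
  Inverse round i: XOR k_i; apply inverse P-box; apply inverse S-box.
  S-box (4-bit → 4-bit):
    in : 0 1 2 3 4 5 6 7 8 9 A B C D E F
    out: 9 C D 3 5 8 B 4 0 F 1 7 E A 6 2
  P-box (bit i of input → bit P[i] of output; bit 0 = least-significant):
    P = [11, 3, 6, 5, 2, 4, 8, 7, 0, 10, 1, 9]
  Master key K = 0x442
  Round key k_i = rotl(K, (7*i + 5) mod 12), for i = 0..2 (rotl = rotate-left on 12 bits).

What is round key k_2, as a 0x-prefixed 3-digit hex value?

K = 0x442
k_0 = rotl(K, (7*0+5) mod 12) = rotl(K, 5) = 0x848
k_1 = rotl(K, (7*1+5) mod 12) = rotl(K, 0) = 0x442
k_2 = rotl(K, (7*2+5) mod 12) = rotl(K, 7) = 0x122

0x122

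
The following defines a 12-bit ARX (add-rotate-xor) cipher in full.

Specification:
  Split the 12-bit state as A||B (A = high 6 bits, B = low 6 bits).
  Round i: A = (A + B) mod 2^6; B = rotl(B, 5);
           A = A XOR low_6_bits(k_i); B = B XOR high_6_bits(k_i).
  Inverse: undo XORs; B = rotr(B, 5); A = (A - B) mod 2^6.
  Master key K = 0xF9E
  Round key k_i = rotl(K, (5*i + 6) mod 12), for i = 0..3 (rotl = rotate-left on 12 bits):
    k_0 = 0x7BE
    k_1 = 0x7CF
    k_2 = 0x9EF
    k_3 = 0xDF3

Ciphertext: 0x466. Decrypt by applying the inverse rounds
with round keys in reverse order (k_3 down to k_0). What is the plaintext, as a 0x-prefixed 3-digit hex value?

0x569

s_0 = ciphertext = 0x466
s_1 = InvRound(s_0, k_3) = 0x022
s_2 = InvRound(s_1, k_2) = 0x94A
s_3 = InvRound(s_2, k_1) = 0x02A
s_4 = InvRound(s_3, k_0) = 0x569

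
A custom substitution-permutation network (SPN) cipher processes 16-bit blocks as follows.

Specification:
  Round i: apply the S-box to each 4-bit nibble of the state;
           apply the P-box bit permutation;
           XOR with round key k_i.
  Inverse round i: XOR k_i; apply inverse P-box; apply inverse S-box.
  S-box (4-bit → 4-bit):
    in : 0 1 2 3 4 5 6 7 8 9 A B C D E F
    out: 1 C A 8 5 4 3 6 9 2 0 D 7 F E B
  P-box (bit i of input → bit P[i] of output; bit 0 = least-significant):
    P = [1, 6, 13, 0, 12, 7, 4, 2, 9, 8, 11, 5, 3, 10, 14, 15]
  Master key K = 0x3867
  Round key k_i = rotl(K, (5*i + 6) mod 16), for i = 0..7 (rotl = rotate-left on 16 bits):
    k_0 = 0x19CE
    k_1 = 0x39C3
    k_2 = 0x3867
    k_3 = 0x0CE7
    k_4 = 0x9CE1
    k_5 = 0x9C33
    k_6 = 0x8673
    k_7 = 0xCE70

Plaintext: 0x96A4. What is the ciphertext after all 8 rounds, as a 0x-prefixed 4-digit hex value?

0x7708

s_0 = plaintext = 0x96A4
s_1 = Round(s_0, k_0) = 0x3ECC
s_2 = Round(s_1, k_1) = 0x8031
s_3 = Round(s_2, k_2) = 0x9A6A
s_4 = Round(s_3, k_3) = 0x1867
s_5 = Round(s_4, k_4) = 0x6E01
s_6 = Round(s_5, k_5) = 0xA11A
s_7 = Round(s_6, k_6) = 0x8E47
s_8 = Round(s_7, k_7) = 0x7708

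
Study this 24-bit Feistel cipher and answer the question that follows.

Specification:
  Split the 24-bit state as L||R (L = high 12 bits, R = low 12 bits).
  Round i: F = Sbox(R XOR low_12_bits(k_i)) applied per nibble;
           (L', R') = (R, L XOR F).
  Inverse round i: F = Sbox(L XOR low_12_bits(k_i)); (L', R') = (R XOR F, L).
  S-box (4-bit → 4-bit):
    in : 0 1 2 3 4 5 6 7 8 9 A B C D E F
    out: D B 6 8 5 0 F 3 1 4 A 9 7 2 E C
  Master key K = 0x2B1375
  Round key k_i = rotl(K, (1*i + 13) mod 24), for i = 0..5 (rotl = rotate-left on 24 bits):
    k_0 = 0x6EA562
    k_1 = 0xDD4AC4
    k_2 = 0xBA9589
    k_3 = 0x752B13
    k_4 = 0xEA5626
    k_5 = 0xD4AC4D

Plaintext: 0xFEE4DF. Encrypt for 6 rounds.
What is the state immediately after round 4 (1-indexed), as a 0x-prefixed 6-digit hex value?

s_0 = plaintext = 0xFEE4DF
s_1 = Round(s_0, k_0) = 0x4DF47C
s_2 = Round(s_1, k_1) = 0x47CA4E
s_3 = Round(s_2, k_2) = 0xA4E80F
s_4 = Round(s_3, k_3) = 0x80F2F9
s_5 = Round(s_4, k_4) = 0x2F9D23
s_6 = Round(s_5, k_5) = 0xD23907

0x80F2F9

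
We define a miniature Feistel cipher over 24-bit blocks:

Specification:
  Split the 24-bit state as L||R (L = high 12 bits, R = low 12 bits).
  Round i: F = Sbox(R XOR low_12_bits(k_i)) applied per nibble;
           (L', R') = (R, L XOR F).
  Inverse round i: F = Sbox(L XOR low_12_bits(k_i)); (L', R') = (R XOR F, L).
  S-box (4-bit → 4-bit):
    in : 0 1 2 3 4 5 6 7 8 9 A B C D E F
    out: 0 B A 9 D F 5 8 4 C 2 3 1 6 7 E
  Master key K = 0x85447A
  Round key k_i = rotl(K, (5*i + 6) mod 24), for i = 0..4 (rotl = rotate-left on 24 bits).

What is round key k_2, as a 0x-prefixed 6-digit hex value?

K = 0x85447A
k_0 = rotl(K, (5*0+6) mod 24) = rotl(K, 6) = 0x511EA1
k_1 = rotl(K, (5*1+6) mod 24) = rotl(K, 11) = 0x23D42A
k_2 = rotl(K, (5*2+6) mod 24) = rotl(K, 16) = 0x7A8544

0x7A8544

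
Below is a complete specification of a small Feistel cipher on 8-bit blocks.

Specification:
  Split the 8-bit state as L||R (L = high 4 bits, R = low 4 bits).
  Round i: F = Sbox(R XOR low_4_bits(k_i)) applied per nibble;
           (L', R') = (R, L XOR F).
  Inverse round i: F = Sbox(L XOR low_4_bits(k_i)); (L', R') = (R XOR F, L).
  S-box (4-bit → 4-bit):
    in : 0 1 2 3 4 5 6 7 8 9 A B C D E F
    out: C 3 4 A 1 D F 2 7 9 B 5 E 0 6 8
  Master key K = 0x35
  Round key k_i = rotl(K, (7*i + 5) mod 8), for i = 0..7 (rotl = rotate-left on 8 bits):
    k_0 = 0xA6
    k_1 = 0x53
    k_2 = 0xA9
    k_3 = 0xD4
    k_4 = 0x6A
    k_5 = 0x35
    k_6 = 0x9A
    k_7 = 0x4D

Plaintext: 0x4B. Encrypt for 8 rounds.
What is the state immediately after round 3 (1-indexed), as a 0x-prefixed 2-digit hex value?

0x98

s_0 = plaintext = 0x4B
s_1 = Round(s_0, k_0) = 0xB4
s_2 = Round(s_1, k_1) = 0x49
s_3 = Round(s_2, k_2) = 0x98
s_4 = Round(s_3, k_3) = 0x87
s_5 = Round(s_4, k_4) = 0x78
s_6 = Round(s_5, k_5) = 0x87
s_7 = Round(s_6, k_6) = 0x78
s_8 = Round(s_7, k_7) = 0x8A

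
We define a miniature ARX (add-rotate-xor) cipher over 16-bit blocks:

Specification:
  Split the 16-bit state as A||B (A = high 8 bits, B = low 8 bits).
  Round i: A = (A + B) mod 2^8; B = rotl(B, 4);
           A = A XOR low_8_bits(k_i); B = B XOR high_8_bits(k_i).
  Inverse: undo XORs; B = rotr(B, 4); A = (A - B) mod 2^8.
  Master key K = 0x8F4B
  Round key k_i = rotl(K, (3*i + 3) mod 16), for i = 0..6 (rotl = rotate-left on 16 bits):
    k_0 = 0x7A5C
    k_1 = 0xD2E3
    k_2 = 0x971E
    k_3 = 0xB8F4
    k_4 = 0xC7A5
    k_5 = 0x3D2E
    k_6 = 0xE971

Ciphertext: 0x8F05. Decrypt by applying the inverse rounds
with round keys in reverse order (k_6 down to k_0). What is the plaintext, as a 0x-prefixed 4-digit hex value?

s_0 = ciphertext = 0x8F05
s_1 = InvRound(s_0, k_6) = 0x30CE
s_2 = InvRound(s_1, k_5) = 0xDF3F
s_3 = InvRound(s_2, k_4) = 0xEB8F
s_4 = InvRound(s_3, k_3) = 0xAC73
s_5 = InvRound(s_4, k_2) = 0x644E
s_6 = InvRound(s_5, k_1) = 0xBEC9
s_7 = InvRound(s_6, k_0) = 0xA73B

0xA73B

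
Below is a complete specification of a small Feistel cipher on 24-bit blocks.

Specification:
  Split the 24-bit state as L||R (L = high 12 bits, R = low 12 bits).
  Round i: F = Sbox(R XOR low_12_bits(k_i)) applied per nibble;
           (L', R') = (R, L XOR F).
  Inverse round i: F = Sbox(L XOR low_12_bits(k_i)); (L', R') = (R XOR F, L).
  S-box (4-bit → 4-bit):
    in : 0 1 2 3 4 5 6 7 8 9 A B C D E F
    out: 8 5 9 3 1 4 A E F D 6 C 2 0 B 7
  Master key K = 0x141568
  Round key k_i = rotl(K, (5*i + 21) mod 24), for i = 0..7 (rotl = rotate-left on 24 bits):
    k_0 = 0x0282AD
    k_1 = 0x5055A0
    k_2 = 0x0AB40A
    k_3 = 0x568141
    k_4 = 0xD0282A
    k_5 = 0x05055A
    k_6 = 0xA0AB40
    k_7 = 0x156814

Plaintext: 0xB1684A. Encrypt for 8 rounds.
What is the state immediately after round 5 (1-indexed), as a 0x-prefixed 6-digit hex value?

0x0EE1AE

s_0 = plaintext = 0xB1684A
s_1 = Round(s_0, k_0) = 0x84ADA8
s_2 = Round(s_1, k_1) = 0xDA87C5
s_3 = Round(s_2, k_2) = 0x7C5E8F
s_4 = Round(s_3, k_3) = 0xE8F0EE
s_5 = Round(s_4, k_4) = 0x0EE1AE
s_6 = Round(s_5, k_5) = 0x1AE19F
s_7 = Round(s_6, k_6) = 0x19F7A9
s_8 = Round(s_7, k_7) = 0x7A965F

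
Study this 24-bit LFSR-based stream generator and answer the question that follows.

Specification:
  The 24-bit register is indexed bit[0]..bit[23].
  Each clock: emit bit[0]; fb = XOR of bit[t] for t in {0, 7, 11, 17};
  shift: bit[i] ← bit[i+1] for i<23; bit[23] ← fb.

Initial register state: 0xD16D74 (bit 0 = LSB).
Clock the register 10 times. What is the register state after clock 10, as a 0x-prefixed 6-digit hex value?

0x1AF45B

reg_0 = 0xD16D74
clock 1: out=0, reg = 0xE8B6BA
clock 2: out=0, reg = 0xF45B5D
clock 3: out=1, reg = 0x7A2DAE
clock 4: out=0, reg = 0xBD16D7
clock 5: out=1, reg = 0x5E8B6B
clock 6: out=1, reg = 0xAF45B5
clock 7: out=1, reg = 0xD7A2DA
clock 8: out=0, reg = 0x6BD16D
clock 9: out=1, reg = 0x35E8B6
clock 10: out=0, reg = 0x1AF45B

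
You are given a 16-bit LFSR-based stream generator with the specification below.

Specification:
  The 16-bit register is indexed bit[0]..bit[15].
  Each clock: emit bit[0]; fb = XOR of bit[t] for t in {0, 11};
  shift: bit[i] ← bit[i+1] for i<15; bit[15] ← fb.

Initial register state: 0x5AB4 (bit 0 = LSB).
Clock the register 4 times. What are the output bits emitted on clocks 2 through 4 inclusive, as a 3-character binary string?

reg_0 = 0x5AB4
clock 1: out=0, reg = 0xAD5A
clock 2: out=0, reg = 0xD6AD
clock 3: out=1, reg = 0xEB56
clock 4: out=0, reg = 0xF5AB

010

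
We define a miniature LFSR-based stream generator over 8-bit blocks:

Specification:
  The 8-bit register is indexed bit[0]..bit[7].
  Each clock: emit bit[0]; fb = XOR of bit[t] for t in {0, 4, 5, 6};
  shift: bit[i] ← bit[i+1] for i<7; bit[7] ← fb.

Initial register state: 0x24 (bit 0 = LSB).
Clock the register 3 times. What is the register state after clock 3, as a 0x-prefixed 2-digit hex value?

0x64

reg_0 = 0x24
clock 1: out=0, reg = 0x92
clock 2: out=0, reg = 0xC9
clock 3: out=1, reg = 0x64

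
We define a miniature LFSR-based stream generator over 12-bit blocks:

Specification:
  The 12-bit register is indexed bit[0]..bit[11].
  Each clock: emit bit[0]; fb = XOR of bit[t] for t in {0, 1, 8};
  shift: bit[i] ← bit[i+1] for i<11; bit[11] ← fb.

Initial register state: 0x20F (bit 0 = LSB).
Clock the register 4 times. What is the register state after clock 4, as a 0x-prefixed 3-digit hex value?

0xA20

reg_0 = 0x20F
clock 1: out=1, reg = 0x107
clock 2: out=1, reg = 0x883
clock 3: out=1, reg = 0x441
clock 4: out=1, reg = 0xA20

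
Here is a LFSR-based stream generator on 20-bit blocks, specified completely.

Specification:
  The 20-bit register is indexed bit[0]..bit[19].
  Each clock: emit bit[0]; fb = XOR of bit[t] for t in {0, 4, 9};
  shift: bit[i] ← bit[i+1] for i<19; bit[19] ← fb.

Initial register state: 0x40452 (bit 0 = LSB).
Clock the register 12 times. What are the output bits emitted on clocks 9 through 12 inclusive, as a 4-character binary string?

reg_0 = 0x40452
clock 1: out=0, reg = 0xA0229
clock 2: out=1, reg = 0x50114
clock 3: out=0, reg = 0xA808A
clock 4: out=0, reg = 0x54045
clock 5: out=1, reg = 0xAA022
clock 6: out=0, reg = 0x55011
clock 7: out=1, reg = 0x2A808
clock 8: out=0, reg = 0x15404
clock 9: out=0, reg = 0x0AA02
clock 10: out=0, reg = 0x85501
clock 11: out=1, reg = 0xC2A80
clock 12: out=0, reg = 0xE1540

0010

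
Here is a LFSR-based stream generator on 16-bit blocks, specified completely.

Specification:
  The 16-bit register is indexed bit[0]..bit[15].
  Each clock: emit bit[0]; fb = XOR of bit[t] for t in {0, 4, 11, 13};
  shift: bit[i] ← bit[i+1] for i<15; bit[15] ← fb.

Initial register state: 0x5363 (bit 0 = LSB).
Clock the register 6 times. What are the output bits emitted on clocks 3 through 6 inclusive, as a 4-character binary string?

0001

reg_0 = 0x5363
clock 1: out=1, reg = 0xA9B1
clock 2: out=1, reg = 0x54D8
clock 3: out=0, reg = 0xAA6C
clock 4: out=0, reg = 0x5536
clock 5: out=0, reg = 0xAA9B
clock 6: out=1, reg = 0x554D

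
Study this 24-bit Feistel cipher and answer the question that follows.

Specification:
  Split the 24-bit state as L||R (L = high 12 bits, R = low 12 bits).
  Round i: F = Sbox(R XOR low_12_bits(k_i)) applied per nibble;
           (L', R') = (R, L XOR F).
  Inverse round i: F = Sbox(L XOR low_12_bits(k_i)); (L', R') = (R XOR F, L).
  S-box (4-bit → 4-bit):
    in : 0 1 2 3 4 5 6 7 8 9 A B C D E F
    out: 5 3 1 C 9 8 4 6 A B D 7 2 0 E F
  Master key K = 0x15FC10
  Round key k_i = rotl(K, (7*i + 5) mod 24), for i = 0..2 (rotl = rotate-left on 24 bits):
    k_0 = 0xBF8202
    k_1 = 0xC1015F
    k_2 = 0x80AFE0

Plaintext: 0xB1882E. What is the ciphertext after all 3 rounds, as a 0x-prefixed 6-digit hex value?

s_0 = plaintext = 0xB1882E
s_1 = Round(s_0, k_0) = 0x82E60A
s_2 = Round(s_1, k_1) = 0x60AEA6
s_3 = Round(s_2, k_2) = 0xEA659E

0xEA659E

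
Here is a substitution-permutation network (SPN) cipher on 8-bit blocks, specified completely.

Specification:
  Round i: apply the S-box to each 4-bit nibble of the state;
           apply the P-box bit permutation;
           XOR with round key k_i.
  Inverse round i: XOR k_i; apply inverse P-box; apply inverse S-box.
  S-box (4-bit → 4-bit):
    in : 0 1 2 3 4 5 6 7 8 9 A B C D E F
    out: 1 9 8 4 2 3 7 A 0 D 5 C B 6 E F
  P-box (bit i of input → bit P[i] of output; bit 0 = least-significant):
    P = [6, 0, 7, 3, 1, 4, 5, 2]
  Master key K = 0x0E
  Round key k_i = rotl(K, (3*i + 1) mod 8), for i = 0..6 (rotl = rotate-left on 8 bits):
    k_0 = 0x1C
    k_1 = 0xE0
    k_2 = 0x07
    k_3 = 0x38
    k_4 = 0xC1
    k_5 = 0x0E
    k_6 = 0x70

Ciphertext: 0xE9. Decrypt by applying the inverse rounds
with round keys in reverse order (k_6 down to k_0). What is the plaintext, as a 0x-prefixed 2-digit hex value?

s_0 = ciphertext = 0xE9
s_1 = InvRound(s_0, k_6) = 0x4E
s_2 = InvRound(s_1, k_5) = 0x80
s_3 = InvRound(s_2, k_4) = 0x85
s_4 = InvRound(s_3, k_3) = 0xEE
s_5 = InvRound(s_4, k_2) = 0x3F
s_6 = InvRound(s_5, k_1) = 0xCF
s_7 = InvRound(s_6, k_0) = 0x56

0x56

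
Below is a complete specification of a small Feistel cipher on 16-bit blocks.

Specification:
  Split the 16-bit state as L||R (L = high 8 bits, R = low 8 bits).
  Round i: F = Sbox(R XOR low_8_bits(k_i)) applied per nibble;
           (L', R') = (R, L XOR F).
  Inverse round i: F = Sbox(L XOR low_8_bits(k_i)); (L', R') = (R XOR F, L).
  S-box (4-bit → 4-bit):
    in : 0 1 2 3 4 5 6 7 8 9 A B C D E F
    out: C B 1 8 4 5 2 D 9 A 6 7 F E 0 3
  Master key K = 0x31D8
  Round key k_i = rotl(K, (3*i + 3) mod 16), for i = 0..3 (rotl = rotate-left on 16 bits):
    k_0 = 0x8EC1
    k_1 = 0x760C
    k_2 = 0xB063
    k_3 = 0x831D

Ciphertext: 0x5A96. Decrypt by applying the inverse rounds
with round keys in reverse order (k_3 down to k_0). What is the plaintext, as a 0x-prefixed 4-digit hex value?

s_0 = ciphertext = 0x5A96
s_1 = InvRound(s_0, k_3) = 0xDB5A
s_2 = InvRound(s_1, k_2) = 0x23DB
s_3 = InvRound(s_2, k_1) = 0xC823
s_4 = InvRound(s_3, k_0) = 0xE9C8

0xE9C8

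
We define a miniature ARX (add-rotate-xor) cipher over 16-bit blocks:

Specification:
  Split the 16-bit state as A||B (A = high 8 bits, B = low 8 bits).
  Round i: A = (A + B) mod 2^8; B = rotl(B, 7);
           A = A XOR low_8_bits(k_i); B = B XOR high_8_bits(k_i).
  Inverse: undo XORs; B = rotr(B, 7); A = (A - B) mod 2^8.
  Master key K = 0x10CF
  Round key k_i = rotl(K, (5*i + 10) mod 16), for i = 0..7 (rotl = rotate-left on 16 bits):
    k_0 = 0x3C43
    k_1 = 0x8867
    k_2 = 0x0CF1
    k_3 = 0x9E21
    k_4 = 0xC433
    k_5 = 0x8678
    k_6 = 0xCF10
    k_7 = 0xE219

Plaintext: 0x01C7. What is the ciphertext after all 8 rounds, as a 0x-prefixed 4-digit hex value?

0xA328

s_0 = plaintext = 0x01C7
s_1 = Round(s_0, k_0) = 0x8BDF
s_2 = Round(s_1, k_1) = 0x0D67
s_3 = Round(s_2, k_2) = 0x85BF
s_4 = Round(s_3, k_3) = 0x6541
s_5 = Round(s_4, k_4) = 0x9564
s_6 = Round(s_5, k_5) = 0x81B4
s_7 = Round(s_6, k_6) = 0x2595
s_8 = Round(s_7, k_7) = 0xA328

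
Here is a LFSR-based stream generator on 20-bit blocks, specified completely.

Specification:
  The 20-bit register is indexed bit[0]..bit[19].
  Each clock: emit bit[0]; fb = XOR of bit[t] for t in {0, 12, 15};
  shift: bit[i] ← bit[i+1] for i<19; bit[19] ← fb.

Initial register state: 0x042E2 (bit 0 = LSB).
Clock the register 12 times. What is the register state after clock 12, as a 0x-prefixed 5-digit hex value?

0x02604

reg_0 = 0x042E2
clock 1: out=0, reg = 0x02171
clock 2: out=1, reg = 0x810B8
clock 3: out=0, reg = 0xC085C
clock 4: out=0, reg = 0x6042E
clock 5: out=0, reg = 0x30217
clock 6: out=1, reg = 0x9810B
clock 7: out=1, reg = 0x4C085
clock 8: out=1, reg = 0x26042
clock 9: out=0, reg = 0x13021
clock 10: out=1, reg = 0x09810
clock 11: out=0, reg = 0x04C08
clock 12: out=0, reg = 0x02604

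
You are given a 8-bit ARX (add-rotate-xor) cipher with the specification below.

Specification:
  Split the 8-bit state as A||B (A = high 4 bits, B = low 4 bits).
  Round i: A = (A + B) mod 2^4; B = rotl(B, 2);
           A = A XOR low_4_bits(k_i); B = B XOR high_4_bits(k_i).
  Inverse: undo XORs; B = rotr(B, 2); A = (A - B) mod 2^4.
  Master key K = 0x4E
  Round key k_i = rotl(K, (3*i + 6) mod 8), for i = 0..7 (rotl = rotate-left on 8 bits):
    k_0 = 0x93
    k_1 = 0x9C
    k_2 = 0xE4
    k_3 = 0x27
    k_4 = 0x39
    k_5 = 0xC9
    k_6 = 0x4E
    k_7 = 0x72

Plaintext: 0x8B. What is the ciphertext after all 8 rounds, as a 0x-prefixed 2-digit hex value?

s_0 = plaintext = 0x8B
s_1 = Round(s_0, k_0) = 0x07
s_2 = Round(s_1, k_1) = 0xB4
s_3 = Round(s_2, k_2) = 0xBF
s_4 = Round(s_3, k_3) = 0xDD
s_5 = Round(s_4, k_4) = 0x34
s_6 = Round(s_5, k_5) = 0xED
s_7 = Round(s_6, k_6) = 0x53
s_8 = Round(s_7, k_7) = 0xAB

0xAB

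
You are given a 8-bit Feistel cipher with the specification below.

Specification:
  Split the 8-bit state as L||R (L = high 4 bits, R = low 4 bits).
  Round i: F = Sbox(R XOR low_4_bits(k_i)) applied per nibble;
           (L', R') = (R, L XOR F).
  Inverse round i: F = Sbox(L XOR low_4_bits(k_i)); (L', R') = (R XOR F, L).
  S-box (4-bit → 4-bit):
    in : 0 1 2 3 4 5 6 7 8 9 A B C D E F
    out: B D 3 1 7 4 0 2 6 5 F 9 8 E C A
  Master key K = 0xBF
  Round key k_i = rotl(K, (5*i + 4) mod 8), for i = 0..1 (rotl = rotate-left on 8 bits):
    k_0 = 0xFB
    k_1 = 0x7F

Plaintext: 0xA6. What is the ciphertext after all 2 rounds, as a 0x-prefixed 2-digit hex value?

s_0 = plaintext = 0xA6
s_1 = Round(s_0, k_0) = 0x64
s_2 = Round(s_1, k_1) = 0x4F

0x4F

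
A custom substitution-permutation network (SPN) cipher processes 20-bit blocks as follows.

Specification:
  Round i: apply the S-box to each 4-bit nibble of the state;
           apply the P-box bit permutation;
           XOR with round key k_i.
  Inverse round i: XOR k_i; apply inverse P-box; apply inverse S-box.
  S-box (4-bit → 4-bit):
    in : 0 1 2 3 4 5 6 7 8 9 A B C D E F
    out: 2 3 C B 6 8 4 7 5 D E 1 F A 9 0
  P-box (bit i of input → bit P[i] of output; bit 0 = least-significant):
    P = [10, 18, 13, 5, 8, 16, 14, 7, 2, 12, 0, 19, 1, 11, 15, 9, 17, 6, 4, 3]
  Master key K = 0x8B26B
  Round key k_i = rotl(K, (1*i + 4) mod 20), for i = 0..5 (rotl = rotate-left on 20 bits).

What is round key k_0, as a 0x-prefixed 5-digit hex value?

0xB26B8

K = 0x8B26B
k_0 = rotl(K, (1*0+4) mod 20) = rotl(K, 4) = 0xB26B8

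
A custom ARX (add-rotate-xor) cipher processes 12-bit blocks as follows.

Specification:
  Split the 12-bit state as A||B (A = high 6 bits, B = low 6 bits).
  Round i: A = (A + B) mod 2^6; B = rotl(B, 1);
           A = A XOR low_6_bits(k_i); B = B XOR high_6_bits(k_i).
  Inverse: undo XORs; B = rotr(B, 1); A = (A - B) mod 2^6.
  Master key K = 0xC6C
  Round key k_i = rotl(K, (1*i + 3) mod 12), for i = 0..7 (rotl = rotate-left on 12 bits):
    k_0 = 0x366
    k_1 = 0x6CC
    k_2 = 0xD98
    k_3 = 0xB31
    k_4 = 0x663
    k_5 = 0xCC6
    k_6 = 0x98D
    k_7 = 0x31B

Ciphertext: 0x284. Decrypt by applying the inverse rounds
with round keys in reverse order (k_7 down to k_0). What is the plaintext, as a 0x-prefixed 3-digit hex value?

s_0 = ciphertext = 0x284
s_1 = InvRound(s_0, k_7) = 0x344
s_2 = InvRound(s_1, k_6) = 0xBD1
s_3 = InvRound(s_2, k_5) = 0x611
s_4 = InvRound(s_3, k_4) = 0xDC4
s_5 = InvRound(s_4, k_3) = 0xC94
s_6 = InvRound(s_5, k_2) = 0x651
s_7 = InvRound(s_6, k_1) = 0x405
s_8 = InvRound(s_7, k_0) = 0xC84

0xC84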